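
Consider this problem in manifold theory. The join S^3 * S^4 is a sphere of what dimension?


Join of spheres: S^m * S^n = S^{m+n+1}.
dim = 3 + 4 + 1 = 8

8


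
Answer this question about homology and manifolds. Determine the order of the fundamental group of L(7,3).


pi_1(L(p,q)) = Z/pZ for any q coprime to p.
|pi_1(L(7,3))| = 7

7


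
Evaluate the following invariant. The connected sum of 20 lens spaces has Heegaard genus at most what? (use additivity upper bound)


Heegaard genus satisfies g(A#B) <= g(A) + g(B).
Each lens space has g = 1.
Upper bound: 20 * 1 = 20

20


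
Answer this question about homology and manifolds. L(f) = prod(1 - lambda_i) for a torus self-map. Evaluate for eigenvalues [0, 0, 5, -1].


For a torus self-map: L(f) = det(I - A) where A acts on H_1.
L(f) = (1-0) * (1-0) * (1-5) * (1--1) = 1 * 1 * -4 * 2 = -8

-8


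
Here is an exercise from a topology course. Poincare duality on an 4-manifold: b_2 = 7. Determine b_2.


Poincare duality for closed orientable n-manifolds: b_k = b_{n-k}.
Here n = 4, so b_2 = b_2 = 7

7


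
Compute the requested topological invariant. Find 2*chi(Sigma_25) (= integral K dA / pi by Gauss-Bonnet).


Gauss-Bonnet: integral K dA = 2*pi*chi(M).
chi(Sigma_25) = 2 - 2*25 = -48.
(integral K dA)/pi = 2*chi = 2*(-48) = -96

-96


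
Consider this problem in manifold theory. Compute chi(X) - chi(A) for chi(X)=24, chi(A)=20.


Relative Euler characteristic: chi(X, A) = chi(X) - chi(A).
= 24 - (20) = 4

4


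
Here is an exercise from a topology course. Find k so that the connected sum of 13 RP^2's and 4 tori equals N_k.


Since a >= 1, the sum is non-orientable; each T^2 can be replaced by RP^2 # RP^2 (since T^2#RP^2 = 3RP^2).
Total crosscaps k = 13 + 2*4 = 21.
Check via chi: chi = 13*1 + 4*0 - (13+4-1)*2 = -19 = 2 - k = -19. Consistent.

21


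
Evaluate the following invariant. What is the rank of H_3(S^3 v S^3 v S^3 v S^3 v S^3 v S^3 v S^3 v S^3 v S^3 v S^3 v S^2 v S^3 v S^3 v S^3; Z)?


For a wedge of spheres, H_k (k>0) is free on one generator per sphere of dimension k.
Spheres of dimension 3: count = 13.
b_3 = 13

13


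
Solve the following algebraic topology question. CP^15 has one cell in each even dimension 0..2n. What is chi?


CP^15 has one cell in each even dimension 0, 2, ..., 2*15 (15+1 cells total).
All cells are even-dimensional, so chi = number of cells.
chi = 15 + 1 = 16

16


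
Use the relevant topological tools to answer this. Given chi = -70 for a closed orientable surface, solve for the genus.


chi = 2 - 2g for closed orientable surfaces.
-70 = 2 - 2g
2g = 2 - (-70) = 72
g = 36

36


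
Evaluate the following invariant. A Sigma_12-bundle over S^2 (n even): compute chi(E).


chi(S^2) = 2 (n even), chi(Sigma_12) = 2 - 2*12 = -22.
chi(E) = 2 * (-22) = -44

-44


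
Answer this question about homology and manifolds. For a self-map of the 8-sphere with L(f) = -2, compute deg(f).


L(f) = 1 + (-1)^8 deg(f) on S^8.
-2 = 1 + (-1)^8 * deg(f)
(-1)^8 * deg(f) = -3
deg(f) = -3

-3


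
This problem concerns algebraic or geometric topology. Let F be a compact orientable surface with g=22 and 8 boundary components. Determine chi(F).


For a compact orientable surface with genus g and b boundary components: chi = 2 - 2g - b.
chi = 2 - 2*22 - 8 = 2 - 44 - 8 = -50

-50


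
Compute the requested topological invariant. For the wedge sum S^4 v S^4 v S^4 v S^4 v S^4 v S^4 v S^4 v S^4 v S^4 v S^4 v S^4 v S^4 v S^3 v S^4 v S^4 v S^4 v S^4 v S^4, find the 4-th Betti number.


For a wedge of spheres, H_k (k>0) is free on one generator per sphere of dimension k.
Spheres of dimension 4: count = 17.
b_4 = 17

17


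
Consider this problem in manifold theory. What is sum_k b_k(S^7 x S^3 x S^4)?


Total Betti number is multiplicative under products.
Each S^d (d>=1) has total Betti number 2.
There are 3 sphere factors.
Total = 2^3 = 8

8


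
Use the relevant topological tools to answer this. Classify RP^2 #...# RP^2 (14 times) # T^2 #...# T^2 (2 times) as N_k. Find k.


Since a >= 1, the sum is non-orientable; each T^2 can be replaced by RP^2 # RP^2 (since T^2#RP^2 = 3RP^2).
Total crosscaps k = 14 + 2*2 = 18.
Check via chi: chi = 14*1 + 2*0 - (14+2-1)*2 = -16 = 2 - k = -16. Consistent.

18


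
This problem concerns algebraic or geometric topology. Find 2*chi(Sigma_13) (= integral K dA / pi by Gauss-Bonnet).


Gauss-Bonnet: integral K dA = 2*pi*chi(M).
chi(Sigma_13) = 2 - 2*13 = -24.
(integral K dA)/pi = 2*chi = 2*(-24) = -48

-48


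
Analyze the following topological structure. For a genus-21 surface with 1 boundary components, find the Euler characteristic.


For a compact orientable surface with genus g and b boundary components: chi = 2 - 2g - b.
chi = 2 - 2*21 - 1 = 2 - 42 - 1 = -41

-41


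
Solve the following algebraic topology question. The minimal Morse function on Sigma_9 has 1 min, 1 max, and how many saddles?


A perfect Morse function has m_k = b_k.
For Sigma_9: b_0=1, b_1=2g=18, b_2=1.
Saddles m_1 = 2g = 18

18


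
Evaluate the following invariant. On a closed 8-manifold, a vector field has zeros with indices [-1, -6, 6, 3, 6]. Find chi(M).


Poincare-Hopf: chi(M) = sum of indices of zeros.
chi = (-1) + (-6) + (6) + (3) + (6) = 8

8


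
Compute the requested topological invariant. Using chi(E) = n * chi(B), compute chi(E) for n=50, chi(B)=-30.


For a finite covering: chi(E) = (number of sheets) * chi(B).
chi(E) = 50 * (-30) = -1500

-1500


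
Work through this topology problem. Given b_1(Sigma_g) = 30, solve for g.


For a closed orientable surface: b_1 = 2g.
30 = 2g
g = 30 / 2 = 15

15


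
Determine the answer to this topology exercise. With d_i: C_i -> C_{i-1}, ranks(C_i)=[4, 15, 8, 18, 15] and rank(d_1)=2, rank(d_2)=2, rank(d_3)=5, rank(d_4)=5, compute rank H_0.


rank H_k = rank(ker d_k) - rank(im d_{k+1}).
rank(ker d_0) = rank(C_0) - rank(d_0) = 4 - 0 = 4.
rank(im d_{0+1}) = 2.
rank H_0 = 4 - 2 = 2

2


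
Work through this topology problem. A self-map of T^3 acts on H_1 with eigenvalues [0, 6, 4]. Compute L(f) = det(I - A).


For a torus self-map: L(f) = det(I - A) where A acts on H_1.
L(f) = (1-0) * (1-6) * (1-4) = 1 * -5 * -3 = 15

15


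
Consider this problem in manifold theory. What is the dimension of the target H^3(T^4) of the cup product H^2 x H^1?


Cup product: H^p x H^q -> H^{p+q}; here p+q = 2+1 = 3.
rank H^k(T^n) = C(n,k).
C(4,3) = 4

4


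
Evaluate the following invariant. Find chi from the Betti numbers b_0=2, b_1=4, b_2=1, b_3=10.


chi = sum_k (-1)^k b_k.
= (2) + (-4) + (1) + (-10)
= -11

-11


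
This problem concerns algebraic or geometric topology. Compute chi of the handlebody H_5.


A genus-g handlebody deformation retracts to a wedge of g circles.
chi(vee_g S^1) = 1 - g.
chi(H_5) = 1 - 5 = -4

-4


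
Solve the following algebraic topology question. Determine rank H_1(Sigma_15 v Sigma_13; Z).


For a wedge: H_1(A v B) = H_1(A) + H_1(B).
b_1(Sigma_15) = 30, b_1(Sigma_13) = 26.
b_1 = 30 + 26 = 56

56


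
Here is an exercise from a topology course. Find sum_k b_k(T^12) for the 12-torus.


b_k(T^12) = C(12,k), so the sum over k is sum_k C(12,k) = 2^12.
Total = 2^12 = 4096

4096


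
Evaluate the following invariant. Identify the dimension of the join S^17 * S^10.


Join of spheres: S^m * S^n = S^{m+n+1}.
dim = 17 + 10 + 1 = 28

28


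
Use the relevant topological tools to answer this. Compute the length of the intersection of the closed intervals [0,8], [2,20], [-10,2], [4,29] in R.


Intersection = [max(a_i), min(b_i)] = [4, 2].
Since 4 > 2, the intersection is empty.
Length = 0

0


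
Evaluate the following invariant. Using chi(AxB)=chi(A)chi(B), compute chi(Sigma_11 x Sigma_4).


chi(Sigma_11) = 2 - 2*11 = -20
chi(Sigma_4) = 2 - 2*4 = -6
chi(product) = (-20) * (-6) = 120

120


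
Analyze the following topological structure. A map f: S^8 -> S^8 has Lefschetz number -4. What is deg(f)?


L(f) = 1 + (-1)^8 deg(f) on S^8.
-4 = 1 + (-1)^8 * deg(f)
(-1)^8 * deg(f) = -5
deg(f) = -5

-5


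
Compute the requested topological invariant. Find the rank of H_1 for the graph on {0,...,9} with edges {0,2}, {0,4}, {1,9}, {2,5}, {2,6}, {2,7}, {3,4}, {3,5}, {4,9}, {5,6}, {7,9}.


b_1 = E - V + (number of components).
E = 11, V = 10, components = 2.
b_1 = 11 - 10 + 2 = 3

3


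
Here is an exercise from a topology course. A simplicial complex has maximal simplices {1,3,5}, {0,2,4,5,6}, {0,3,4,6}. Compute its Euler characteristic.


Enumerate all faces; f-vector: f_0=7, f_1=16, f_2=14, f_3=6, f_4=1.
chi = sum (-1)^k f_k = 0

0


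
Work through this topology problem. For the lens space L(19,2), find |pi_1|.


pi_1(L(p,q)) = Z/pZ for any q coprime to p.
|pi_1(L(19,2))| = 19

19


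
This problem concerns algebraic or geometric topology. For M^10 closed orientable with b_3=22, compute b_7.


Poincare duality for closed orientable n-manifolds: b_k = b_{n-k}.
Here n = 10, so b_7 = b_3 = 22

22


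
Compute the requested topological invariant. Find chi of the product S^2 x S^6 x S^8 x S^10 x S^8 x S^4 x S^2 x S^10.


chi is multiplicative: chi(X x Y) = chi(X) chi(Y).
Each even-dim sphere has chi = 2. There are 8 factors.
chi = 2^8 = 256

256


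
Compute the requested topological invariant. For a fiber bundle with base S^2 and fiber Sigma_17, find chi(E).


chi(S^2) = 2 (n even), chi(Sigma_17) = 2 - 2*17 = -32.
chi(E) = 2 * (-32) = -64

-64


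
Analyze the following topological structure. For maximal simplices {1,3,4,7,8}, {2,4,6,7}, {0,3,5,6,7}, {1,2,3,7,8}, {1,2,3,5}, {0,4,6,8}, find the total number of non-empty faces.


Each maximal simplex on m vertices has 2^m - 1 nonempty faces.
Take the union (dedupe shared faces).
Total distinct faces = 97

97


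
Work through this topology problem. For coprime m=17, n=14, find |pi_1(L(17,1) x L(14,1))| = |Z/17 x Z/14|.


pi_1(X x Y) = pi_1(X) x pi_1(Y).
pi_1(L(17,1)) = Z/17, pi_1(L(14,1)) = Z/14.
|Z/17 x Z/14| = 17 * 14 = 238

238


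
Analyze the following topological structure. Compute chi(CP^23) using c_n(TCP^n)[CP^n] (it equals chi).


For any closed oriented manifold, <e(TM),[M]> = chi(M).
chi(CP^23) = 23+1 = 24

24


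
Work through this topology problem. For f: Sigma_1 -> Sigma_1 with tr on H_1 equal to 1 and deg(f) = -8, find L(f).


L(f) = tr(f_0*) - tr(f_1*) + tr(f_2*).
= 1 - (1) + (-8)
= -8

-8


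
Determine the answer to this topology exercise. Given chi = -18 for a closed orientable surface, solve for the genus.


chi = 2 - 2g for closed orientable surfaces.
-18 = 2 - 2g
2g = 2 - (-18) = 20
g = 10

10


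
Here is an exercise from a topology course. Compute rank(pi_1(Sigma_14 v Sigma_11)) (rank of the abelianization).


For a wedge: H_1(A v B) = H_1(A) + H_1(B).
b_1(Sigma_14) = 28, b_1(Sigma_11) = 22.
b_1 = 28 + 22 = 50

50


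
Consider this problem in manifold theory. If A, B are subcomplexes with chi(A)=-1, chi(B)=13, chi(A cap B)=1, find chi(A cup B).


chi(A cup B) = chi(A) + chi(B) - chi(A cap B)
= -1 + (13) - (1)
= 11

11


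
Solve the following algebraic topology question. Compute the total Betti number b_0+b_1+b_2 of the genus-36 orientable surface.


For Sigma_36: b_0 = 1, b_1 = 2g = 72, b_2 = 1.
Total = 1 + 72 + 1 = 74

74


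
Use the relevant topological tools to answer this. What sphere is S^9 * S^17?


Join of spheres: S^m * S^n = S^{m+n+1}.
dim = 9 + 17 + 1 = 27

27


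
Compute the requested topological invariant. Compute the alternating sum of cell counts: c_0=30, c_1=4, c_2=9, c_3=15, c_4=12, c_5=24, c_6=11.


chi = sum_k (-1)^k c_k.
= (-1)^0*30 + (-1)^1*4 + (-1)^2*9 + (-1)^3*15 + (-1)^4*12 + (-1)^5*24 + (-1)^6*11
= (30) + (-4) + (9) + (-15) + (12) + (-24) + (11)
= 19

19


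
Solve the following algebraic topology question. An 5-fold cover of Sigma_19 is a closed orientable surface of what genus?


For an n-sheeted cover: chi(E) = n * chi(B).
chi(Sigma_19) = 2 - 2*19 = -36.
chi(E) = 5 * (-36) = -180.
genus(E) = (2 - chi(E))/2 = (2 - (-180))/2 = 182/2 = 91

91


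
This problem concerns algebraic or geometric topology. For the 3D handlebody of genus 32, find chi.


A genus-g handlebody deformation retracts to a wedge of g circles.
chi(vee_g S^1) = 1 - g.
chi(H_32) = 1 - 32 = -31

-31


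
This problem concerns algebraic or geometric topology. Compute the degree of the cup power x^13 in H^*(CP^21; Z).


|x| = 2 in H^*(CP^n).
|x^13| = 13 * |x| = 13 * 2 = 26

26


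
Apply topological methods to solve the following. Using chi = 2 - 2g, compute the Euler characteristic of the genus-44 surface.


For a closed orientable surface of genus g: chi = 2 - 2g.
Here g = 44.
chi = 2 - 2*44 = 2 - 88 = -86

-86


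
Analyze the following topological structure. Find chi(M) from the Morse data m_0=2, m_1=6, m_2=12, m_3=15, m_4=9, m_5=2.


Morse theory: chi(M) = sum_k (-1)^k m_k where m_k = #(index-k critical points).
= (2) + (-6) + (12) + (-15) + (9) + (-2) = 0

0


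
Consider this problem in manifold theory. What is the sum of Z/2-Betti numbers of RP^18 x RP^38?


dim H^*(RP^n; Z/2) = n+1 (one Z/2 in each degree 0..n).
Total Betti number is multiplicative.
Total = (18+1) * (38+1) = 19 * 39 = 741

741


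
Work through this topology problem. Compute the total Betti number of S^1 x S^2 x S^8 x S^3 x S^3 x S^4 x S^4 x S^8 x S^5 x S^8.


Total Betti number is multiplicative under products.
Each S^d (d>=1) has total Betti number 2.
There are 10 sphere factors.
Total = 2^10 = 1024

1024


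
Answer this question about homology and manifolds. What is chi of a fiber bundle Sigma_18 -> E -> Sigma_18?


For a fiber bundle F -> E -> B (with CW structure): chi(E) = chi(B) * chi(F).
chi(Sigma_18) = -34, chi(Sigma_18) = -34.
chi(E) = (-34) * (-34) = 1156

1156


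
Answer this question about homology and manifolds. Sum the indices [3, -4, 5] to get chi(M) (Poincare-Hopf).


Poincare-Hopf: chi(M) = sum of indices of zeros.
chi = (3) + (-4) + (5) = 4

4


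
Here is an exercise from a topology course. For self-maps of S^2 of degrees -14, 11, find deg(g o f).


Degree is multiplicative under composition: deg(g o f) = deg(g) * deg(f).
= 11 * -14 = -154

-154


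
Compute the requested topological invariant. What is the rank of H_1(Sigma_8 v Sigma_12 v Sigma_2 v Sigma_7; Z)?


For a wedge X v Y: reduced H_k(X v Y) = H_k(X) + H_k(Y).
Each Sigma_g contributes b_1 = 2g.
b_1 = 16 + 24 + 4 + 14 = 58

58


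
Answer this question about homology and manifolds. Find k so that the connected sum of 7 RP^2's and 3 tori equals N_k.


Since a >= 1, the sum is non-orientable; each T^2 can be replaced by RP^2 # RP^2 (since T^2#RP^2 = 3RP^2).
Total crosscaps k = 7 + 2*3 = 13.
Check via chi: chi = 7*1 + 3*0 - (7+3-1)*2 = -11 = 2 - k = -11. Consistent.

13


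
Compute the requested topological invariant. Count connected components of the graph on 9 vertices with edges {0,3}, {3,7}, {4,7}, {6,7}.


Run DFS/union-find over 9 vertices.
V = 9, E = 4.
Number of components = 5

5


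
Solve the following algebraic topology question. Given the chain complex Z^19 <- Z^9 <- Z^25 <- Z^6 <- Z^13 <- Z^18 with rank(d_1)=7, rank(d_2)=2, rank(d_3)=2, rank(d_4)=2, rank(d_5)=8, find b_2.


rank H_k = rank(ker d_k) - rank(im d_{k+1}).
rank(ker d_2) = rank(C_2) - rank(d_2) = 25 - 2 = 23.
rank(im d_{2+1}) = 2.
rank H_2 = 23 - 2 = 21

21


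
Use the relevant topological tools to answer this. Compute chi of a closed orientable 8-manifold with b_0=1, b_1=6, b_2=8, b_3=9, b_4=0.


By Poincare duality b_k = b_{8-k}, so full Betti numbers: b_0=1, b_1=6, b_2=8, b_3=9, b_4=0, b_5=9, b_6=8, b_7=6, b_8=1.
chi = sum (-1)^k b_k = -12

-12


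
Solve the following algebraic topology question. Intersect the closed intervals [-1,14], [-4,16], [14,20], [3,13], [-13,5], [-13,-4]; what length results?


Intersection = [max(a_i), min(b_i)] = [14, -4].
Since 14 > -4, the intersection is empty.
Length = 0

0


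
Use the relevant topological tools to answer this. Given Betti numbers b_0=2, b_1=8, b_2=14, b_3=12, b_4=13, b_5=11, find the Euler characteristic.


chi = sum_k (-1)^k b_k.
= (2) + (-8) + (14) + (-12) + (13) + (-11)
= -2

-2


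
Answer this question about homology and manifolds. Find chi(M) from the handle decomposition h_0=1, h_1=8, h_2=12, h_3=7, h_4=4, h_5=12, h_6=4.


Handles of index k contribute (-1)^k to chi (same as CW cells).
chi = (1) + (-8) + (12) + (-7) + (4) + (-12) + (4) = -6

-6


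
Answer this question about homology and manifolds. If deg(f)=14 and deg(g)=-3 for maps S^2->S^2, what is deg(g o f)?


Degree is multiplicative under composition: deg(g o f) = deg(g) * deg(f).
= -3 * 14 = -42

-42


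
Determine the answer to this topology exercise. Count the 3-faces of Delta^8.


Delta^8 has 8+1 vertices. A 3-face is a choice of 3+1 vertices.
f_3 = C(8+1, 3+1) = C(9,4) = 126

126


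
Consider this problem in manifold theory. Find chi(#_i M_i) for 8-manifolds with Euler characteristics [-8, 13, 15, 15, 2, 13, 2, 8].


For n-manifolds: chi(A#B) = chi(A) + chi(B) - chi(S^8).
chi(S^8) = 1 + (-1)^8 = 2.
chi(#) = (sum chi_i) - (8-1)*chi(S^8) = 60 - 7*2 = 46

46


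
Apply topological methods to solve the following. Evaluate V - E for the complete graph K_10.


K_10: V = 10, E = C(10,2) = 45.
chi = V - E = 10 - 45 = -35

-35


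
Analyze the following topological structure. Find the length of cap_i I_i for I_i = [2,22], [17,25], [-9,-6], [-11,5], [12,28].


Intersection = [max(a_i), min(b_i)] = [17, -6].
Since 17 > -6, the intersection is empty.
Length = 0

0


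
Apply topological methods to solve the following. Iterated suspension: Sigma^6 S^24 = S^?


Each suspension raises dimension by 1: Sigma S^n = S^{n+1}.
Sigma^6 S^24 = S^{24+6} = S^30

30


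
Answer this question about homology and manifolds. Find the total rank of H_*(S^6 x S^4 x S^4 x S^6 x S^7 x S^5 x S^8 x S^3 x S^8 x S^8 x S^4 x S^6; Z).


Total Betti number is multiplicative under products.
Each S^d (d>=1) has total Betti number 2.
There are 12 sphere factors.
Total = 2^12 = 4096

4096


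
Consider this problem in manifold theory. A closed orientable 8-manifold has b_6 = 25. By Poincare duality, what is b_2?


Poincare duality for closed orientable n-manifolds: b_k = b_{n-k}.
Here n = 8, so b_2 = b_6 = 25

25


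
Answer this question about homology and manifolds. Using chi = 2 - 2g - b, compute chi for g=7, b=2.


For a compact orientable surface with genus g and b boundary components: chi = 2 - 2g - b.
chi = 2 - 2*7 - 2 = 2 - 14 - 2 = -14

-14


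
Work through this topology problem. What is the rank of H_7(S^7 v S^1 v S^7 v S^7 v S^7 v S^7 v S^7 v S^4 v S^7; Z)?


For a wedge of spheres, H_k (k>0) is free on one generator per sphere of dimension k.
Spheres of dimension 7: count = 7.
b_7 = 7

7


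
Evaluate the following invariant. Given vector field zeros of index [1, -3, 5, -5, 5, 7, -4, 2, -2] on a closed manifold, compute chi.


Poincare-Hopf: chi(M) = sum of indices of zeros.
chi = (1) + (-3) + (5) + (-5) + (5) + (7) + (-4) + (2) + (-2) = 6

6


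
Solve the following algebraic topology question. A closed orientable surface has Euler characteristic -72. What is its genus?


chi = 2 - 2g for closed orientable surfaces.
-72 = 2 - 2g
2g = 2 - (-72) = 74
g = 37

37


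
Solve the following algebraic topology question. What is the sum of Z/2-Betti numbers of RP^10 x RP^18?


dim H^*(RP^n; Z/2) = n+1 (one Z/2 in each degree 0..n).
Total Betti number is multiplicative.
Total = (10+1) * (18+1) = 11 * 19 = 209

209


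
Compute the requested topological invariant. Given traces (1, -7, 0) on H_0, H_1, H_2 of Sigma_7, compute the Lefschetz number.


L(f) = tr(f_0*) - tr(f_1*) + tr(f_2*).
= 1 - (-7) + (0)
= 8

8


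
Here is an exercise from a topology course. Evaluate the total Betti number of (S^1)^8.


b_k(T^8) = C(8,k), so the sum over k is sum_k C(8,k) = 2^8.
Total = 2^8 = 256

256


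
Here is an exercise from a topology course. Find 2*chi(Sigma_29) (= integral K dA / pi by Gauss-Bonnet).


Gauss-Bonnet: integral K dA = 2*pi*chi(M).
chi(Sigma_29) = 2 - 2*29 = -56.
(integral K dA)/pi = 2*chi = 2*(-56) = -112

-112


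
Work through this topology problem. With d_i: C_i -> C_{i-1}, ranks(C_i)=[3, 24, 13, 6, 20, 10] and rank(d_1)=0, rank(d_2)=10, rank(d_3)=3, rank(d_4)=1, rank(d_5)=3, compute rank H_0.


rank H_k = rank(ker d_k) - rank(im d_{k+1}).
rank(ker d_0) = rank(C_0) - rank(d_0) = 3 - 0 = 3.
rank(im d_{0+1}) = 0.
rank H_0 = 3 - 0 = 3

3


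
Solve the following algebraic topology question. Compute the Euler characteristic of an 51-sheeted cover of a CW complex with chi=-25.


For a finite covering: chi(E) = (number of sheets) * chi(B).
chi(E) = 51 * (-25) = -1275

-1275


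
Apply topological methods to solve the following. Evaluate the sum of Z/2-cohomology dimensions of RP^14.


H^k(RP^14; Z/2) = Z/2 for each 0 <= k <= 14.
Total dimension = 14 + 1 = 15

15


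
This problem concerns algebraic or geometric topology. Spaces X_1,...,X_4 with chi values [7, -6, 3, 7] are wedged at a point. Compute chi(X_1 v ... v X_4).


chi(A v B) = chi(A) + chi(B) - 1 (one point identified).
For 4 spaces: chi = (sum chi_i) - (4 - 1).
sum = 11; chi = 11 - 3 = 8

8


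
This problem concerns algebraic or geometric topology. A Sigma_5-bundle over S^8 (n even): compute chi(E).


chi(S^8) = 2 (n even), chi(Sigma_5) = 2 - 2*5 = -8.
chi(E) = 2 * (-8) = -16

-16


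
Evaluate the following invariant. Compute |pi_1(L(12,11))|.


pi_1(L(p,q)) = Z/pZ for any q coprime to p.
|pi_1(L(12,11))| = 12

12


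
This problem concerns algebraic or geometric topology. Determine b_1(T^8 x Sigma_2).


pi_1(A x B) = pi_1(A) x pi_1(B); rank of abelianization = b_1.
b_1(T^8) = 8, b_1(Sigma_2) = 2*2 = 4.
b_1(product) = 8 + 4 = 12

12


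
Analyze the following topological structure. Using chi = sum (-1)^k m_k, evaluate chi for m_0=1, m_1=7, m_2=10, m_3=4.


Morse theory: chi(M) = sum_k (-1)^k m_k where m_k = #(index-k critical points).
= (1) + (-7) + (10) + (-4) = 0

0


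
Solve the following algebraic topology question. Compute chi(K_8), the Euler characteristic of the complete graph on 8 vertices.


K_8: V = 8, E = C(8,2) = 28.
chi = V - E = 8 - 28 = -20

-20


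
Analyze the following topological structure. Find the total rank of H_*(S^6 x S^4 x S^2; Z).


Total Betti number is multiplicative under products.
Each S^d (d>=1) has total Betti number 2.
There are 3 sphere factors.
Total = 2^3 = 8

8


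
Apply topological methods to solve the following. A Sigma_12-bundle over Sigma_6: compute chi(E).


For a fiber bundle F -> E -> B (with CW structure): chi(E) = chi(B) * chi(F).
chi(Sigma_6) = -10, chi(Sigma_12) = -22.
chi(E) = (-10) * (-22) = 220

220


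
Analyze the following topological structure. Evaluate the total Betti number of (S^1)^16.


b_k(T^16) = C(16,k), so the sum over k is sum_k C(16,k) = 2^16.
Total = 2^16 = 65536

65536


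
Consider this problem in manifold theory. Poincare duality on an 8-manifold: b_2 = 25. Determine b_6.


Poincare duality for closed orientable n-manifolds: b_k = b_{n-k}.
Here n = 8, so b_6 = b_2 = 25

25


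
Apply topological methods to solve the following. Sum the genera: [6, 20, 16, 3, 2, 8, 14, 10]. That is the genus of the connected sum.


Genus is additive under connected sum of orientable surfaces.
g = 6 + 20 + 16 + 3 + 2 + 8 + 14 + 10 = 79

79


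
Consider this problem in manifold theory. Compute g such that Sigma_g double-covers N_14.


chi(N_14) = 2 - 14 = -12.
Double cover: chi(Sigma_g) = 2 * chi(N_14) = 2*(-12) = -24.
2 - 2g = -24, so g = (2 - (-24))/2 = 26/2 = 13

13


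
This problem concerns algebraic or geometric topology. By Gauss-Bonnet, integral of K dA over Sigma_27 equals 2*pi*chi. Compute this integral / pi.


Gauss-Bonnet: integral K dA = 2*pi*chi(M).
chi(Sigma_27) = 2 - 2*27 = -52.
(integral K dA)/pi = 2*chi = 2*(-52) = -104

-104


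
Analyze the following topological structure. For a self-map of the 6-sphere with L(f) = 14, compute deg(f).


L(f) = 1 + (-1)^6 deg(f) on S^6.
14 = 1 + (-1)^6 * deg(f)
(-1)^6 * deg(f) = 13
deg(f) = 13

13


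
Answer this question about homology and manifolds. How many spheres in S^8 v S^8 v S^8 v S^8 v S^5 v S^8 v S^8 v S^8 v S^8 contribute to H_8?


For a wedge of spheres, H_k (k>0) is free on one generator per sphere of dimension k.
Spheres of dimension 8: count = 8.
b_8 = 8

8


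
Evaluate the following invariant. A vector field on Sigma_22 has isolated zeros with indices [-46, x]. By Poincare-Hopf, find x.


Poincare-Hopf: sum of indices = chi(M).
chi(Sigma_22) = 2 - 2*22 = -42.
Sum of known indices = -46.
x = chi - (sum known) = -42 - (-46) = 4

4


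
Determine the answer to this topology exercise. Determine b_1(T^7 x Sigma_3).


pi_1(A x B) = pi_1(A) x pi_1(B); rank of abelianization = b_1.
b_1(T^7) = 7, b_1(Sigma_3) = 2*3 = 6.
b_1(product) = 7 + 6 = 13

13


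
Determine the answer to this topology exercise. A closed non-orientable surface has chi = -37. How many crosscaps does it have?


chi = 2 - k for closed non-orientable surfaces with k crosscaps.
-37 = 2 - k
k = 2 - (-37) = 39

39


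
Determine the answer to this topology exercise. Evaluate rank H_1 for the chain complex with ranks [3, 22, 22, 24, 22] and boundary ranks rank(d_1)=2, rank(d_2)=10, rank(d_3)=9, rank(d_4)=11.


rank H_k = rank(ker d_k) - rank(im d_{k+1}).
rank(ker d_1) = rank(C_1) - rank(d_1) = 22 - 2 = 20.
rank(im d_{1+1}) = 10.
rank H_1 = 20 - 10 = 10

10


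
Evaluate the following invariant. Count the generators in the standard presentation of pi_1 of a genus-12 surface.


Standard presentation: pi_1(Sigma_g) = <a_1,b_1,...,a_g,b_g | [a_1,b_1]...[a_g,b_g] = 1>.
Number of generators = 2g = 2*12 = 24

24


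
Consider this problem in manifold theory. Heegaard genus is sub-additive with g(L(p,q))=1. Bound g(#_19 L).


Heegaard genus satisfies g(A#B) <= g(A) + g(B).
Each lens space has g = 1.
Upper bound: 19 * 1 = 19

19


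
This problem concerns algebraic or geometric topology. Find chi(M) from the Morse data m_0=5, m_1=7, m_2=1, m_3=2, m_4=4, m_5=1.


Morse theory: chi(M) = sum_k (-1)^k m_k where m_k = #(index-k critical points).
= (5) + (-7) + (1) + (-2) + (4) + (-1) = 0

0


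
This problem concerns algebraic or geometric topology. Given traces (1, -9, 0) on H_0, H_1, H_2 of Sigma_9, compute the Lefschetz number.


L(f) = tr(f_0*) - tr(f_1*) + tr(f_2*).
= 1 - (-9) + (0)
= 10

10


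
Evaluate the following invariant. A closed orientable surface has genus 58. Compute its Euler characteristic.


For a closed orientable surface of genus g: chi = 2 - 2g.
Here g = 58.
chi = 2 - 2*58 = 2 - 116 = -114

-114


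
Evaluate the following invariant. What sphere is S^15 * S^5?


Join of spheres: S^m * S^n = S^{m+n+1}.
dim = 15 + 5 + 1 = 21

21


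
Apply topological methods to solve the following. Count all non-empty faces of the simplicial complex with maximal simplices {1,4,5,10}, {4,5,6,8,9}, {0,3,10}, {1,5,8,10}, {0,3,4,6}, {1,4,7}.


Each maximal simplex on m vertices has 2^m - 1 nonempty faces.
Take the union (dedupe shared faces).
Total distinct faces = 68

68


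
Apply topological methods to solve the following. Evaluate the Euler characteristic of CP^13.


CP^13 has one cell in each even dimension 0, 2, ..., 2*13 (13+1 cells total).
All cells are even-dimensional, so chi = number of cells.
chi = 13 + 1 = 14

14


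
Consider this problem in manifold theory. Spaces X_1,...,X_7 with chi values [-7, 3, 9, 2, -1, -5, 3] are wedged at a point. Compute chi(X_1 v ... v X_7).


chi(A v B) = chi(A) + chi(B) - 1 (one point identified).
For 7 spaces: chi = (sum chi_i) - (7 - 1).
sum = 4; chi = 4 - 6 = -2

-2


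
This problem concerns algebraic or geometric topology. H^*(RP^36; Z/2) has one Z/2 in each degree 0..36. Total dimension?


H^k(RP^36; Z/2) = Z/2 for each 0 <= k <= 36.
Total dimension = 36 + 1 = 37

37


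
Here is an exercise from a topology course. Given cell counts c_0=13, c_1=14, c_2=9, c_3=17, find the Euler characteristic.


chi = sum_k (-1)^k c_k.
= (-1)^0*13 + (-1)^1*14 + (-1)^2*9 + (-1)^3*17
= (13) + (-14) + (9) + (-17)
= -9

-9


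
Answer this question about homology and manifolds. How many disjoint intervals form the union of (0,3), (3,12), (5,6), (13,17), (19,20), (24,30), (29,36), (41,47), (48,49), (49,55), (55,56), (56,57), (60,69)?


Sort and merge overlapping open intervals.
Merged: (0,3), (3,12), (13,17), (19,20), (24,36), (41,47), (48,49), (49,55), (55,56), (56,57), (60,69).
Number of components = 11

11


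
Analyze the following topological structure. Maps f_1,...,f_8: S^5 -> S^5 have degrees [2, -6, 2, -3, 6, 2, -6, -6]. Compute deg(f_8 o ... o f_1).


Degree is multiplicative: deg(composition) = product of degrees.
= (2) * (-6) * (2) * (-3) * (6) * (2) * (-6) * (-6) = 31104

31104


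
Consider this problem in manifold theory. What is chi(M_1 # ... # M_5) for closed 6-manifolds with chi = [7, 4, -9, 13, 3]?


For n-manifolds: chi(A#B) = chi(A) + chi(B) - chi(S^6).
chi(S^6) = 1 + (-1)^6 = 2.
chi(#) = (sum chi_i) - (5-1)*chi(S^6) = 18 - 4*2 = 10

10


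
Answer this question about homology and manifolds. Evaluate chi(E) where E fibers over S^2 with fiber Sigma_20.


chi(S^2) = 2 (n even), chi(Sigma_20) = 2 - 2*20 = -38.
chi(E) = 2 * (-38) = -76

-76


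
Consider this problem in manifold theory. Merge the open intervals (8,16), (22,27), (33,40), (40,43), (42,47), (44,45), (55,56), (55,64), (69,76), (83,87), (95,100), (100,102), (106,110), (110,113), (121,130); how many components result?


Sort and merge overlapping open intervals.
Merged: (8,16), (22,27), (33,40), (40,47), (55,64), (69,76), (83,87), (95,100), (100,102), (106,110), (110,113), (121,130).
Number of components = 12

12


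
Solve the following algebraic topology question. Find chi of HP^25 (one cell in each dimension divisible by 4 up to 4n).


HP^25 has one cell in each dimension 0, 4, ..., 4*25 (25+1 cells, all even-dim).
chi = 25 + 1 = 26

26


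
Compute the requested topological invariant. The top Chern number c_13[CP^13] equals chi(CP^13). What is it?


For any closed oriented manifold, <e(TM),[M]> = chi(M).
chi(CP^13) = 13+1 = 14

14


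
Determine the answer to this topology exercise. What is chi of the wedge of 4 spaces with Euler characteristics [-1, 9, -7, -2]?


chi(A v B) = chi(A) + chi(B) - 1 (one point identified).
For 4 spaces: chi = (sum chi_i) - (4 - 1).
sum = -1; chi = -1 - 3 = -4

-4


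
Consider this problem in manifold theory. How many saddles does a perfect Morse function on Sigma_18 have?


A perfect Morse function has m_k = b_k.
For Sigma_18: b_0=1, b_1=2g=36, b_2=1.
Saddles m_1 = 2g = 36

36


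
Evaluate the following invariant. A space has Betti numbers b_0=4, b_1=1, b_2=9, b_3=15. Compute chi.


chi = sum_k (-1)^k b_k.
= (4) + (-1) + (9) + (-15)
= -3

-3


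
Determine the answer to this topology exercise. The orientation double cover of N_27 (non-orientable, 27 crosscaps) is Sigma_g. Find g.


chi(N_27) = 2 - 27 = -25.
Double cover: chi(Sigma_g) = 2 * chi(N_27) = 2*(-25) = -50.
2 - 2g = -50, so g = (2 - (-50))/2 = 52/2 = 26

26


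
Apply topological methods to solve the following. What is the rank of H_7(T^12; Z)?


By the Kunneth formula, b_k(T^n) = C(n,k).
b_7(T^12) = C(12,7).
C(12,7) = 12!/(7!*5!) = 792

792


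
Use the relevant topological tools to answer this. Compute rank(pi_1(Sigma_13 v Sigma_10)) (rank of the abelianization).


For a wedge: H_1(A v B) = H_1(A) + H_1(B).
b_1(Sigma_13) = 26, b_1(Sigma_10) = 20.
b_1 = 26 + 20 = 46

46


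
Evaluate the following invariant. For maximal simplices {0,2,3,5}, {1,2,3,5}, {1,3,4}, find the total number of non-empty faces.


Each maximal simplex on m vertices has 2^m - 1 nonempty faces.
Take the union (dedupe shared faces).
Total distinct faces = 27

27


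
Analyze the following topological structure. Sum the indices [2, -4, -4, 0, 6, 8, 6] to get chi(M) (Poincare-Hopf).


Poincare-Hopf: chi(M) = sum of indices of zeros.
chi = (2) + (-4) + (-4) + (0) + (6) + (8) + (6) = 14

14


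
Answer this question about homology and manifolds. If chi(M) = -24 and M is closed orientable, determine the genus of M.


chi = 2 - 2g for closed orientable surfaces.
-24 = 2 - 2g
2g = 2 - (-24) = 26
g = 13

13


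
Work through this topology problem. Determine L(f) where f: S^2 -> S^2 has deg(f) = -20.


On S^2: L(f) = tr(f_0*) + (-1)^2 tr(f_2*) = 1 + (-1)^2 * deg(f).
L(f) = 1 + (-1)^2 * -20 = 1 + -20 = -19

-19


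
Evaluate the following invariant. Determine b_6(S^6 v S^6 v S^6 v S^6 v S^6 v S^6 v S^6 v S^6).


For a wedge of spheres, H_k (k>0) is free on one generator per sphere of dimension k.
Spheres of dimension 6: count = 8.
b_6 = 8

8


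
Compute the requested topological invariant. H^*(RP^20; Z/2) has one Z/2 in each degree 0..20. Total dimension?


H^k(RP^20; Z/2) = Z/2 for each 0 <= k <= 20.
Total dimension = 20 + 1 = 21

21


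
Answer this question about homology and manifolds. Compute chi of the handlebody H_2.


A genus-g handlebody deformation retracts to a wedge of g circles.
chi(vee_g S^1) = 1 - g.
chi(H_2) = 1 - 2 = -1

-1


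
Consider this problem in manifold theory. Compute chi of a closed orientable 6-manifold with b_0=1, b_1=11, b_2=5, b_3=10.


By Poincare duality b_k = b_{6-k}, so full Betti numbers: b_0=1, b_1=11, b_2=5, b_3=10, b_4=5, b_5=11, b_6=1.
chi = sum (-1)^k b_k = -20

-20


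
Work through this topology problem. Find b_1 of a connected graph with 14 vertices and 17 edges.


For a connected graph: rank(pi_1) = b_1 = E - V + 1 = 1 - chi.
chi = V - E = 14 - 17 = -3.
rank = 1 - (-3) = 17 - 14 + 1 = 4

4


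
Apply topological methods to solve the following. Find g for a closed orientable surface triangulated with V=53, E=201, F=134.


chi = V - E + F = 53 - 201 + 134 = -14
For orientable closed surface: chi = 2 - 2g, so g = (2 - chi)/2.
g = (2 - (-14)) / 2 = 16 / 2 = 8

8


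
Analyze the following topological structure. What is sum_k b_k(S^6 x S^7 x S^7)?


Total Betti number is multiplicative under products.
Each S^d (d>=1) has total Betti number 2.
There are 3 sphere factors.
Total = 2^3 = 8

8


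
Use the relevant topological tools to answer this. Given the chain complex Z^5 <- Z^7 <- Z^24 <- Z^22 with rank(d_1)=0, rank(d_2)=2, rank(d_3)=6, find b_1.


rank H_k = rank(ker d_k) - rank(im d_{k+1}).
rank(ker d_1) = rank(C_1) - rank(d_1) = 7 - 0 = 7.
rank(im d_{1+1}) = 2.
rank H_1 = 7 - 2 = 5

5


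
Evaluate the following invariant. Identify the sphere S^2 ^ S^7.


S^m ^ S^n = S^{m+n}.
k = 2 + 7 = 9

9


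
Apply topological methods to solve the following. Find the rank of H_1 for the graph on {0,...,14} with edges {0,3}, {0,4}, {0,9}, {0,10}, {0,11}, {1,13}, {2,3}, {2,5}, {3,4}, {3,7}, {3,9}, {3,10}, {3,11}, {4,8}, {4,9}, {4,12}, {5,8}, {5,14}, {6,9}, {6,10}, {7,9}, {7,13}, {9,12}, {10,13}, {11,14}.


b_1 = E - V + (number of components).
E = 25, V = 15, components = 1.
b_1 = 25 - 15 + 1 = 11

11


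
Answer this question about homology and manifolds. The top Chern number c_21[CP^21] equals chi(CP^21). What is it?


For any closed oriented manifold, <e(TM),[M]> = chi(M).
chi(CP^21) = 21+1 = 22

22


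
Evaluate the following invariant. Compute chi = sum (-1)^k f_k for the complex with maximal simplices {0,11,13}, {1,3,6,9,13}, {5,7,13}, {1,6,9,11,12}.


Enumerate all faces; f-vector: f_0=10, f_1=23, f_2=21, f_3=10, f_4=2.
chi = sum (-1)^k f_k = 0

0


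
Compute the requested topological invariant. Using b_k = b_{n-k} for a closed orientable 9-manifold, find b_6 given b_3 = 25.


Poincare duality for closed orientable n-manifolds: b_k = b_{n-k}.
Here n = 9, so b_6 = b_3 = 25

25


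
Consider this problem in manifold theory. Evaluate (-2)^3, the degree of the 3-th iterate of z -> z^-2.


deg(f) = -2. Degree is multiplicative: deg(f^3) = (deg f)^3.
deg(f^3) = (-2)^3 = -8

-8


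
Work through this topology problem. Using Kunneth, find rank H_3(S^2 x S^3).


Each S^d has Poincare polynomial 1 + t^d.
The product S^2 x S^3 has Poincare polynomial prod(1+t^d_i).
Expanding: b_0=1, b_2=1, b_3=1, b_5=1.
b_3 = 1

1


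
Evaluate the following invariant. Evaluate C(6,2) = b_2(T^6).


By the Kunneth formula, b_k(T^n) = C(n,k).
b_2(T^6) = C(6,2).
C(6,2) = 6!/(2!*4!) = 15

15


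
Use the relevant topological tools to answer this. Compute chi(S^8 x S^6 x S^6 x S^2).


chi is multiplicative: chi(X x Y) = chi(X) chi(Y).
Each even-dim sphere has chi = 2. There are 4 factors.
chi = 2^4 = 16

16


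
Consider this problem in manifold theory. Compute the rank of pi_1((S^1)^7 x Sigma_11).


pi_1(A x B) = pi_1(A) x pi_1(B); rank of abelianization = b_1.
b_1(T^7) = 7, b_1(Sigma_11) = 2*11 = 22.
b_1(product) = 7 + 22 = 29

29


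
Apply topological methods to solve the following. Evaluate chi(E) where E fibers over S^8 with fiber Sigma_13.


chi(S^8) = 2 (n even), chi(Sigma_13) = 2 - 2*13 = -24.
chi(E) = 2 * (-24) = -48

-48


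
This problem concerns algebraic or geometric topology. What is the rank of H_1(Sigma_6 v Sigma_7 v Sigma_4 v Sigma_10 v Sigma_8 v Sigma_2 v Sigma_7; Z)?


For a wedge X v Y: reduced H_k(X v Y) = H_k(X) + H_k(Y).
Each Sigma_g contributes b_1 = 2g.
b_1 = 12 + 14 + 8 + 20 + 16 + 4 + 14 = 88

88


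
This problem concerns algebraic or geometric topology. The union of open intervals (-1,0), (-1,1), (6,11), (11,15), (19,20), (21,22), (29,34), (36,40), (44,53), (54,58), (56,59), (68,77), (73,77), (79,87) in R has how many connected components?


Sort and merge overlapping open intervals.
Merged: (-1,1), (6,11), (11,15), (19,20), (21,22), (29,34), (36,40), (44,53), (54,59), (68,77), (79,87).
Number of components = 11

11


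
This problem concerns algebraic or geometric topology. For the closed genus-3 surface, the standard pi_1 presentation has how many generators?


Standard presentation: pi_1(Sigma_g) = <a_1,b_1,...,a_g,b_g | [a_1,b_1]...[a_g,b_g] = 1>.
Number of generators = 2g = 2*3 = 6

6


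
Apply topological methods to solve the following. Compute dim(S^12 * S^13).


Join of spheres: S^m * S^n = S^{m+n+1}.
dim = 12 + 13 + 1 = 26

26


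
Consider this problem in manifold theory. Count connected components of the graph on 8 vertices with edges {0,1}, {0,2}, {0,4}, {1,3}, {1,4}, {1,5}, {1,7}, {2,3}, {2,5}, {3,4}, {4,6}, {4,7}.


Run DFS/union-find over 8 vertices.
V = 8, E = 12.
Number of components = 1

1


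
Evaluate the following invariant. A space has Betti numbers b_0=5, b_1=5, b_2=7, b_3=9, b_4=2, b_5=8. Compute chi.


chi = sum_k (-1)^k b_k.
= (5) + (-5) + (7) + (-9) + (2) + (-8)
= -8

-8


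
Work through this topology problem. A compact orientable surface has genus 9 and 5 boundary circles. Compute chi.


For a compact orientable surface with genus g and b boundary components: chi = 2 - 2g - b.
chi = 2 - 2*9 - 5 = 2 - 18 - 5 = -21

-21


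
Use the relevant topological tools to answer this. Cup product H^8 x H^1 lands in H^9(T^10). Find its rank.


Cup product: H^p x H^q -> H^{p+q}; here p+q = 8+1 = 9.
rank H^k(T^n) = C(n,k).
C(10,9) = 10

10


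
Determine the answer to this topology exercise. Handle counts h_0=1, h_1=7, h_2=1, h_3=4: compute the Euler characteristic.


Handles of index k contribute (-1)^k to chi (same as CW cells).
chi = (1) + (-7) + (1) + (-4) = -9

-9


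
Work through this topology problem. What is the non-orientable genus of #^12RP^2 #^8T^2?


Since a >= 1, the sum is non-orientable; each T^2 can be replaced by RP^2 # RP^2 (since T^2#RP^2 = 3RP^2).
Total crosscaps k = 12 + 2*8 = 28.
Check via chi: chi = 12*1 + 8*0 - (12+8-1)*2 = -26 = 2 - k = -26. Consistent.

28
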